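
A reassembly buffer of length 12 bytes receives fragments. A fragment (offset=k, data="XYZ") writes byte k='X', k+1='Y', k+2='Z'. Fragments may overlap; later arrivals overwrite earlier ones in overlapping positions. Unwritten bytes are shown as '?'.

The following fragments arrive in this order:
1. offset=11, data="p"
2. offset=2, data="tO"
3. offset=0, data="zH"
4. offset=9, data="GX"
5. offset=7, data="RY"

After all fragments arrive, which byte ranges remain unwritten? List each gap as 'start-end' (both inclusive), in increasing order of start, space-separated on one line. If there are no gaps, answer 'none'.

Fragment 1: offset=11 len=1
Fragment 2: offset=2 len=2
Fragment 3: offset=0 len=2
Fragment 4: offset=9 len=2
Fragment 5: offset=7 len=2
Gaps: 4-6

Answer: 4-6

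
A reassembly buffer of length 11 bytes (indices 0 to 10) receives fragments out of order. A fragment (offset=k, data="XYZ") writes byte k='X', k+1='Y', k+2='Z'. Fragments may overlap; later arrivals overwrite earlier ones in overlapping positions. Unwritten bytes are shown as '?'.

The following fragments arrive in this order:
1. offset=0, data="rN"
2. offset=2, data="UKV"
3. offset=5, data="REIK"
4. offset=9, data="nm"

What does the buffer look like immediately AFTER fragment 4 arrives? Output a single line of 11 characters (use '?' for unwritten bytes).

Answer: rNUKVREIKnm

Derivation:
Fragment 1: offset=0 data="rN" -> buffer=rN?????????
Fragment 2: offset=2 data="UKV" -> buffer=rNUKV??????
Fragment 3: offset=5 data="REIK" -> buffer=rNUKVREIK??
Fragment 4: offset=9 data="nm" -> buffer=rNUKVREIKnm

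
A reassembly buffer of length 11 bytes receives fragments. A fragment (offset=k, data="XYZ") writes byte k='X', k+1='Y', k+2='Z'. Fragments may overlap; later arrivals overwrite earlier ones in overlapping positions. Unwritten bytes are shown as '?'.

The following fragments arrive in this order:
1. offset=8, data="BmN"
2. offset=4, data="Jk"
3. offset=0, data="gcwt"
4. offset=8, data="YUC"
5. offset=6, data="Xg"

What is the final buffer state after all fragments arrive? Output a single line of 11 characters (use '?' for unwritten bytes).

Fragment 1: offset=8 data="BmN" -> buffer=????????BmN
Fragment 2: offset=4 data="Jk" -> buffer=????Jk??BmN
Fragment 3: offset=0 data="gcwt" -> buffer=gcwtJk??BmN
Fragment 4: offset=8 data="YUC" -> buffer=gcwtJk??YUC
Fragment 5: offset=6 data="Xg" -> buffer=gcwtJkXgYUC

Answer: gcwtJkXgYUC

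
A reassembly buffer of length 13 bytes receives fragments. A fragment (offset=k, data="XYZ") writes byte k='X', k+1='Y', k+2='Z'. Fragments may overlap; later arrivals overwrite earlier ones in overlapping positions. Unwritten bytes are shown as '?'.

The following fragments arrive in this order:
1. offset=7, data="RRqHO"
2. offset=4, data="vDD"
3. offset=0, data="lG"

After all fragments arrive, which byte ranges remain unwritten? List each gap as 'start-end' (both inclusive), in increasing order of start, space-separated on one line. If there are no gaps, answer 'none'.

Answer: 2-3 12-12

Derivation:
Fragment 1: offset=7 len=5
Fragment 2: offset=4 len=3
Fragment 3: offset=0 len=2
Gaps: 2-3 12-12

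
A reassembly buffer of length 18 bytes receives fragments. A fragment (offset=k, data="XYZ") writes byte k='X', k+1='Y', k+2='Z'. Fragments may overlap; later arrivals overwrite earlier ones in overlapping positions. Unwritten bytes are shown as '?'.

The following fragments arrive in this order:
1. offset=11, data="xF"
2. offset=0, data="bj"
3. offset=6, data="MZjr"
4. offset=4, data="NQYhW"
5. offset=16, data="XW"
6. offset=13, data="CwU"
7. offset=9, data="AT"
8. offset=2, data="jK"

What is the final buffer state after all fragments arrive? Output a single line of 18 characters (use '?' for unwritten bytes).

Answer: bjjKNQYhWATxFCwUXW

Derivation:
Fragment 1: offset=11 data="xF" -> buffer=???????????xF?????
Fragment 2: offset=0 data="bj" -> buffer=bj?????????xF?????
Fragment 3: offset=6 data="MZjr" -> buffer=bj????MZjr?xF?????
Fragment 4: offset=4 data="NQYhW" -> buffer=bj??NQYhWr?xF?????
Fragment 5: offset=16 data="XW" -> buffer=bj??NQYhWr?xF???XW
Fragment 6: offset=13 data="CwU" -> buffer=bj??NQYhWr?xFCwUXW
Fragment 7: offset=9 data="AT" -> buffer=bj??NQYhWATxFCwUXW
Fragment 8: offset=2 data="jK" -> buffer=bjjKNQYhWATxFCwUXW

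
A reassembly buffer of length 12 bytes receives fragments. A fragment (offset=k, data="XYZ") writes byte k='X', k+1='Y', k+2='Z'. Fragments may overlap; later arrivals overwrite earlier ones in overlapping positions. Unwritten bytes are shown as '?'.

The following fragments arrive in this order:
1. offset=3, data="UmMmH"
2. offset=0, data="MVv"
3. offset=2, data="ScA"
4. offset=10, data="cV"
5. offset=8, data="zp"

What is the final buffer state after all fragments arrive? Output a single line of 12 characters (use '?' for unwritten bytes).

Answer: MVScAMmHzpcV

Derivation:
Fragment 1: offset=3 data="UmMmH" -> buffer=???UmMmH????
Fragment 2: offset=0 data="MVv" -> buffer=MVvUmMmH????
Fragment 3: offset=2 data="ScA" -> buffer=MVScAMmH????
Fragment 4: offset=10 data="cV" -> buffer=MVScAMmH??cV
Fragment 5: offset=8 data="zp" -> buffer=MVScAMmHzpcV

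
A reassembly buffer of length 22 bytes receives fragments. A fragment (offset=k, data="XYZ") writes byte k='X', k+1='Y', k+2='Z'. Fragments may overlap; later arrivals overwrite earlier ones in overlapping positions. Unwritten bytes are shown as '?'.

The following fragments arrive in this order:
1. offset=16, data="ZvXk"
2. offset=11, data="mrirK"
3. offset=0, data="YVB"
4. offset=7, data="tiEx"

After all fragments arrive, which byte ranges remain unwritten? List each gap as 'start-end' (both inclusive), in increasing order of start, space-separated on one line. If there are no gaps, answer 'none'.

Fragment 1: offset=16 len=4
Fragment 2: offset=11 len=5
Fragment 3: offset=0 len=3
Fragment 4: offset=7 len=4
Gaps: 3-6 20-21

Answer: 3-6 20-21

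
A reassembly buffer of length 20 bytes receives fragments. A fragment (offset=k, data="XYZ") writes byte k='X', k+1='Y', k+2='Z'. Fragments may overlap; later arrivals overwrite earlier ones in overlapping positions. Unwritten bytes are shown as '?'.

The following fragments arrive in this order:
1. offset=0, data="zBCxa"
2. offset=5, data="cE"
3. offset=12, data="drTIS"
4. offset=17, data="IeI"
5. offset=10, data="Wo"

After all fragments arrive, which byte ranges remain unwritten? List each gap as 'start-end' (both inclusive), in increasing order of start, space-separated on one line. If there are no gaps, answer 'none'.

Fragment 1: offset=0 len=5
Fragment 2: offset=5 len=2
Fragment 3: offset=12 len=5
Fragment 4: offset=17 len=3
Fragment 5: offset=10 len=2
Gaps: 7-9

Answer: 7-9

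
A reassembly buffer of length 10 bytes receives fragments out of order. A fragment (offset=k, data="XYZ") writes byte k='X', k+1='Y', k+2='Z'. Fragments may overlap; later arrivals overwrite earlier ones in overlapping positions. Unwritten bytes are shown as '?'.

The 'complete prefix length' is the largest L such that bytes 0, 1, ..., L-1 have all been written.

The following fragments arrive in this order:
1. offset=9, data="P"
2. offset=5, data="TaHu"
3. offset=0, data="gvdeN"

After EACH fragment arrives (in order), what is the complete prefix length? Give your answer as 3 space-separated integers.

Answer: 0 0 10

Derivation:
Fragment 1: offset=9 data="P" -> buffer=?????????P -> prefix_len=0
Fragment 2: offset=5 data="TaHu" -> buffer=?????TaHuP -> prefix_len=0
Fragment 3: offset=0 data="gvdeN" -> buffer=gvdeNTaHuP -> prefix_len=10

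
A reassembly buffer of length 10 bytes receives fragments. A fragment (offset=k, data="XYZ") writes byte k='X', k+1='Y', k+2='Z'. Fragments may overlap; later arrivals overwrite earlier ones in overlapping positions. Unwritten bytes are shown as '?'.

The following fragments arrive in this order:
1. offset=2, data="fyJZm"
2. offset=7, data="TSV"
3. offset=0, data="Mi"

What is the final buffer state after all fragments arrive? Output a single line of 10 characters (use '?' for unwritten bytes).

Answer: MifyJZmTSV

Derivation:
Fragment 1: offset=2 data="fyJZm" -> buffer=??fyJZm???
Fragment 2: offset=7 data="TSV" -> buffer=??fyJZmTSV
Fragment 3: offset=0 data="Mi" -> buffer=MifyJZmTSV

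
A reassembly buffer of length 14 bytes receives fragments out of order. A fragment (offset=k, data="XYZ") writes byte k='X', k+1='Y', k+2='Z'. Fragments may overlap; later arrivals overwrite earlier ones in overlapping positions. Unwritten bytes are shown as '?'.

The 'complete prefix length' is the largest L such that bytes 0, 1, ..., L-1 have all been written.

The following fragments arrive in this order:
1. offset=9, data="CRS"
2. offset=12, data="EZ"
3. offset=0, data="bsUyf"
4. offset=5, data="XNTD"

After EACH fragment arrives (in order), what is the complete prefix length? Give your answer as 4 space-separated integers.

Answer: 0 0 5 14

Derivation:
Fragment 1: offset=9 data="CRS" -> buffer=?????????CRS?? -> prefix_len=0
Fragment 2: offset=12 data="EZ" -> buffer=?????????CRSEZ -> prefix_len=0
Fragment 3: offset=0 data="bsUyf" -> buffer=bsUyf????CRSEZ -> prefix_len=5
Fragment 4: offset=5 data="XNTD" -> buffer=bsUyfXNTDCRSEZ -> prefix_len=14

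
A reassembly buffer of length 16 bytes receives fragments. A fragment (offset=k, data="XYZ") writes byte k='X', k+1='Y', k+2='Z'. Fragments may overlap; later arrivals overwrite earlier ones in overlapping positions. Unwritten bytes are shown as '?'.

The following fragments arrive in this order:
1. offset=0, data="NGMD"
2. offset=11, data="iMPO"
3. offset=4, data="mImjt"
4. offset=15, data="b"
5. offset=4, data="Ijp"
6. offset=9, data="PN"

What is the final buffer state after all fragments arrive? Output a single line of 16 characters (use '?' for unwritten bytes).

Answer: NGMDIjpjtPNiMPOb

Derivation:
Fragment 1: offset=0 data="NGMD" -> buffer=NGMD????????????
Fragment 2: offset=11 data="iMPO" -> buffer=NGMD???????iMPO?
Fragment 3: offset=4 data="mImjt" -> buffer=NGMDmImjt??iMPO?
Fragment 4: offset=15 data="b" -> buffer=NGMDmImjt??iMPOb
Fragment 5: offset=4 data="Ijp" -> buffer=NGMDIjpjt??iMPOb
Fragment 6: offset=9 data="PN" -> buffer=NGMDIjpjtPNiMPOb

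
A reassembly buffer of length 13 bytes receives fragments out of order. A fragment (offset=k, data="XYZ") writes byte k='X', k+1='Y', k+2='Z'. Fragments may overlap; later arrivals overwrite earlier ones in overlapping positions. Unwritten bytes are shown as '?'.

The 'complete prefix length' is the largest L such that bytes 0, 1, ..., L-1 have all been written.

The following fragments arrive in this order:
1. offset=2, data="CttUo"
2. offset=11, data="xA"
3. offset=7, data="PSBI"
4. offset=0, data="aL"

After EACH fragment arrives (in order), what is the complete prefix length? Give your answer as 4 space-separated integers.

Answer: 0 0 0 13

Derivation:
Fragment 1: offset=2 data="CttUo" -> buffer=??CttUo?????? -> prefix_len=0
Fragment 2: offset=11 data="xA" -> buffer=??CttUo????xA -> prefix_len=0
Fragment 3: offset=7 data="PSBI" -> buffer=??CttUoPSBIxA -> prefix_len=0
Fragment 4: offset=0 data="aL" -> buffer=aLCttUoPSBIxA -> prefix_len=13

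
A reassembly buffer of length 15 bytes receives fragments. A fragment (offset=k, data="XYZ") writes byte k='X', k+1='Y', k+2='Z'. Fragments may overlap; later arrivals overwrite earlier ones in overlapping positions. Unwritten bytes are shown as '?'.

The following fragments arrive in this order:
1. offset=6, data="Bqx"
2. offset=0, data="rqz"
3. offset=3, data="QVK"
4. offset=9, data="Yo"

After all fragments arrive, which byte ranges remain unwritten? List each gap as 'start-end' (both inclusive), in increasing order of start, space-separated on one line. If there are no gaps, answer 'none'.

Answer: 11-14

Derivation:
Fragment 1: offset=6 len=3
Fragment 2: offset=0 len=3
Fragment 3: offset=3 len=3
Fragment 4: offset=9 len=2
Gaps: 11-14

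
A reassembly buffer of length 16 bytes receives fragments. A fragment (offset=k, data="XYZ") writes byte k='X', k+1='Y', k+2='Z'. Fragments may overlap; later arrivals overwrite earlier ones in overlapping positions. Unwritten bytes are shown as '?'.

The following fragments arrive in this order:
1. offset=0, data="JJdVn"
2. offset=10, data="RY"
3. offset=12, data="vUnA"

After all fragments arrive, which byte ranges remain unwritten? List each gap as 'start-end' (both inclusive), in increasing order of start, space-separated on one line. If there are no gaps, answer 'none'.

Fragment 1: offset=0 len=5
Fragment 2: offset=10 len=2
Fragment 3: offset=12 len=4
Gaps: 5-9

Answer: 5-9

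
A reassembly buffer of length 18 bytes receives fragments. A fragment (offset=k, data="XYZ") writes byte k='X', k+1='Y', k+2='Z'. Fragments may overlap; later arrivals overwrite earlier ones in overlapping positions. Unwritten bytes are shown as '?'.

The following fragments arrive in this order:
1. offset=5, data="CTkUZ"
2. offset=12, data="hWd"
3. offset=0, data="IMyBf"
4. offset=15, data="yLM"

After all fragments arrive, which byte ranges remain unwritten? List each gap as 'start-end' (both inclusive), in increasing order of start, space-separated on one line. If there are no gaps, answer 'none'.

Answer: 10-11

Derivation:
Fragment 1: offset=5 len=5
Fragment 2: offset=12 len=3
Fragment 3: offset=0 len=5
Fragment 4: offset=15 len=3
Gaps: 10-11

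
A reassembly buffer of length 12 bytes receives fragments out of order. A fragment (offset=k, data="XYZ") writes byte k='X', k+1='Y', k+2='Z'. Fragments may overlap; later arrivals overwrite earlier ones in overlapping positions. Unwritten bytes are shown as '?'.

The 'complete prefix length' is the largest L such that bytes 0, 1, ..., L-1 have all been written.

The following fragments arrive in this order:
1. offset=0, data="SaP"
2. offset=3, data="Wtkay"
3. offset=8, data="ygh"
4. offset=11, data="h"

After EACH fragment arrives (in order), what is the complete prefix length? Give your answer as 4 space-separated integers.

Answer: 3 8 11 12

Derivation:
Fragment 1: offset=0 data="SaP" -> buffer=SaP????????? -> prefix_len=3
Fragment 2: offset=3 data="Wtkay" -> buffer=SaPWtkay???? -> prefix_len=8
Fragment 3: offset=8 data="ygh" -> buffer=SaPWtkayygh? -> prefix_len=11
Fragment 4: offset=11 data="h" -> buffer=SaPWtkayyghh -> prefix_len=12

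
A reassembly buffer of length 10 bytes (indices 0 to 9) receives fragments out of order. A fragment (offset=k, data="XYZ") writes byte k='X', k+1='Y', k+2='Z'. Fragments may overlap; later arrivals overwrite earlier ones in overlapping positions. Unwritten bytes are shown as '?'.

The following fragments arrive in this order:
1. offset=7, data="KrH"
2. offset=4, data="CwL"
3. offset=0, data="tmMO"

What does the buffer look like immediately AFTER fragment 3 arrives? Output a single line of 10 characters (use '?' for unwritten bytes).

Fragment 1: offset=7 data="KrH" -> buffer=???????KrH
Fragment 2: offset=4 data="CwL" -> buffer=????CwLKrH
Fragment 3: offset=0 data="tmMO" -> buffer=tmMOCwLKrH

Answer: tmMOCwLKrH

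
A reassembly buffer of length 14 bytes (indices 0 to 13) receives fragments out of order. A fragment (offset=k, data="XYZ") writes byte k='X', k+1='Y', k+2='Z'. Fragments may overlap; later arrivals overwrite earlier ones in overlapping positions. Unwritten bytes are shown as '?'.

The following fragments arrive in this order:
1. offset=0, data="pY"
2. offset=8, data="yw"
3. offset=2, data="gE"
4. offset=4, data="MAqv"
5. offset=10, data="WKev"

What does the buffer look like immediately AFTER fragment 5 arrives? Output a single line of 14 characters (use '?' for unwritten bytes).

Answer: pYgEMAqvywWKev

Derivation:
Fragment 1: offset=0 data="pY" -> buffer=pY????????????
Fragment 2: offset=8 data="yw" -> buffer=pY??????yw????
Fragment 3: offset=2 data="gE" -> buffer=pYgE????yw????
Fragment 4: offset=4 data="MAqv" -> buffer=pYgEMAqvyw????
Fragment 5: offset=10 data="WKev" -> buffer=pYgEMAqvywWKev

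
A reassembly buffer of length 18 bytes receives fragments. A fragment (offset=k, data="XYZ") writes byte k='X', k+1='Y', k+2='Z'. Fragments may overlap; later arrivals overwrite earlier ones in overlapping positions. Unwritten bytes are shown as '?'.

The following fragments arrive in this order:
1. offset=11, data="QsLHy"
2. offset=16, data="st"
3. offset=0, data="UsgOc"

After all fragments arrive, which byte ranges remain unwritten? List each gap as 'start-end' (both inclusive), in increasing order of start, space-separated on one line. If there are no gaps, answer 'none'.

Fragment 1: offset=11 len=5
Fragment 2: offset=16 len=2
Fragment 3: offset=0 len=5
Gaps: 5-10

Answer: 5-10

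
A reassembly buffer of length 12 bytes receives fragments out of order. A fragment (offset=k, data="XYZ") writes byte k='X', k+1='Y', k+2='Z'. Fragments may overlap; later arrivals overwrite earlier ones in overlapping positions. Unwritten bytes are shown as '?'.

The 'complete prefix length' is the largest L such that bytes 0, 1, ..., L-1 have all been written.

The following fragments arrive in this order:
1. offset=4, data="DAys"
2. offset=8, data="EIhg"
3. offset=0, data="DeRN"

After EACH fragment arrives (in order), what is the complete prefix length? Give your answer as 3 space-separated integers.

Answer: 0 0 12

Derivation:
Fragment 1: offset=4 data="DAys" -> buffer=????DAys???? -> prefix_len=0
Fragment 2: offset=8 data="EIhg" -> buffer=????DAysEIhg -> prefix_len=0
Fragment 3: offset=0 data="DeRN" -> buffer=DeRNDAysEIhg -> prefix_len=12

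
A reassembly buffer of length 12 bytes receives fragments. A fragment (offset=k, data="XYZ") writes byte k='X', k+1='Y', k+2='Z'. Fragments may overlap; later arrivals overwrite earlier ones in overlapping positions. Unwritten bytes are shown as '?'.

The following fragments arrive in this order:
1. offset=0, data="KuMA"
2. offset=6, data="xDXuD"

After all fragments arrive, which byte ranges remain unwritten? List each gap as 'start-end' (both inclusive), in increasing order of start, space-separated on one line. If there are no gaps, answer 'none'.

Answer: 4-5 11-11

Derivation:
Fragment 1: offset=0 len=4
Fragment 2: offset=6 len=5
Gaps: 4-5 11-11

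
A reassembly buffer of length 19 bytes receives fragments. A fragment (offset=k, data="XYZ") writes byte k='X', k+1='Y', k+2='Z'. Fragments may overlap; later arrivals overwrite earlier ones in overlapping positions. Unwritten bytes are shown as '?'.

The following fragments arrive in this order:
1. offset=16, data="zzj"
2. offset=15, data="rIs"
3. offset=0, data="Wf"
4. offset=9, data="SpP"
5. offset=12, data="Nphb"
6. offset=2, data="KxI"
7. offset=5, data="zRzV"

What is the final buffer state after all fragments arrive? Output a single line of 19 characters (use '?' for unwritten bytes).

Answer: WfKxIzRzVSpPNphbIsj

Derivation:
Fragment 1: offset=16 data="zzj" -> buffer=????????????????zzj
Fragment 2: offset=15 data="rIs" -> buffer=???????????????rIsj
Fragment 3: offset=0 data="Wf" -> buffer=Wf?????????????rIsj
Fragment 4: offset=9 data="SpP" -> buffer=Wf???????SpP???rIsj
Fragment 5: offset=12 data="Nphb" -> buffer=Wf???????SpPNphbIsj
Fragment 6: offset=2 data="KxI" -> buffer=WfKxI????SpPNphbIsj
Fragment 7: offset=5 data="zRzV" -> buffer=WfKxIzRzVSpPNphbIsj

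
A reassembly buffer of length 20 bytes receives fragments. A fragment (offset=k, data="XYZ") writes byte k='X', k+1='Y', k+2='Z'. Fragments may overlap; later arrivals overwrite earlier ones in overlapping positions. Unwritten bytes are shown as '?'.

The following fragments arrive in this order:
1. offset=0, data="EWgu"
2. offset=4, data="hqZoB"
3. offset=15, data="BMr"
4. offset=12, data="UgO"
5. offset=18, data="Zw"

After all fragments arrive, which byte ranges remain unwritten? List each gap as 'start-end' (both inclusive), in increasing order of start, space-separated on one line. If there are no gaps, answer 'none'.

Fragment 1: offset=0 len=4
Fragment 2: offset=4 len=5
Fragment 3: offset=15 len=3
Fragment 4: offset=12 len=3
Fragment 5: offset=18 len=2
Gaps: 9-11

Answer: 9-11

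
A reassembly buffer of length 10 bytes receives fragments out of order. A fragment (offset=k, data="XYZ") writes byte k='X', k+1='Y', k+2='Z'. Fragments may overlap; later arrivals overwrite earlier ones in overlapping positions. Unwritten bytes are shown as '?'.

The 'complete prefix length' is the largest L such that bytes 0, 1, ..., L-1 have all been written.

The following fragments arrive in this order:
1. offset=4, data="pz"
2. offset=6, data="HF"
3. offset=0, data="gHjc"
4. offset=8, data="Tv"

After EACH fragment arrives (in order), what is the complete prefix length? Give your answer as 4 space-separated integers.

Fragment 1: offset=4 data="pz" -> buffer=????pz???? -> prefix_len=0
Fragment 2: offset=6 data="HF" -> buffer=????pzHF?? -> prefix_len=0
Fragment 3: offset=0 data="gHjc" -> buffer=gHjcpzHF?? -> prefix_len=8
Fragment 4: offset=8 data="Tv" -> buffer=gHjcpzHFTv -> prefix_len=10

Answer: 0 0 8 10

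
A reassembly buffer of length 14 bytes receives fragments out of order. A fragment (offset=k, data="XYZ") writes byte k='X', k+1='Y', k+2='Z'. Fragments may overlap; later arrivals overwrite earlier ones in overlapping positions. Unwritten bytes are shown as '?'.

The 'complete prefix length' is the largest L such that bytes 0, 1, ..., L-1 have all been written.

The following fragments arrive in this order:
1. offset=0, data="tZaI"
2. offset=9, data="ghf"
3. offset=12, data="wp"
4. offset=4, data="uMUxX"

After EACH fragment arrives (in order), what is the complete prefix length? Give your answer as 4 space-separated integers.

Fragment 1: offset=0 data="tZaI" -> buffer=tZaI?????????? -> prefix_len=4
Fragment 2: offset=9 data="ghf" -> buffer=tZaI?????ghf?? -> prefix_len=4
Fragment 3: offset=12 data="wp" -> buffer=tZaI?????ghfwp -> prefix_len=4
Fragment 4: offset=4 data="uMUxX" -> buffer=tZaIuMUxXghfwp -> prefix_len=14

Answer: 4 4 4 14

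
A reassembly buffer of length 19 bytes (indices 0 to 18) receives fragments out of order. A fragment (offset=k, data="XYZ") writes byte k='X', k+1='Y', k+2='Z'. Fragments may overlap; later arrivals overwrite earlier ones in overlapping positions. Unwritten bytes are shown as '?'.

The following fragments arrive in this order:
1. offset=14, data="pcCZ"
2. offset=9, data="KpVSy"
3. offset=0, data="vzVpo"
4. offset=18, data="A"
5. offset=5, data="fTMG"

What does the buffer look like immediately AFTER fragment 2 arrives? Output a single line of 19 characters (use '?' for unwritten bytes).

Fragment 1: offset=14 data="pcCZ" -> buffer=??????????????pcCZ?
Fragment 2: offset=9 data="KpVSy" -> buffer=?????????KpVSypcCZ?

Answer: ?????????KpVSypcCZ?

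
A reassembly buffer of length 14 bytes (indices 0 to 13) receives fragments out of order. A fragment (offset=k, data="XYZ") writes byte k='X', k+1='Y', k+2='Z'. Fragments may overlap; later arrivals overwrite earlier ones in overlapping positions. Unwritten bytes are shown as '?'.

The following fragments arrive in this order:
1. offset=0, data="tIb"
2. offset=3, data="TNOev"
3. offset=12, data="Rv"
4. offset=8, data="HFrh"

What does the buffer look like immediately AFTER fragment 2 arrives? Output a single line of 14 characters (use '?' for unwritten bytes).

Answer: tIbTNOev??????

Derivation:
Fragment 1: offset=0 data="tIb" -> buffer=tIb???????????
Fragment 2: offset=3 data="TNOev" -> buffer=tIbTNOev??????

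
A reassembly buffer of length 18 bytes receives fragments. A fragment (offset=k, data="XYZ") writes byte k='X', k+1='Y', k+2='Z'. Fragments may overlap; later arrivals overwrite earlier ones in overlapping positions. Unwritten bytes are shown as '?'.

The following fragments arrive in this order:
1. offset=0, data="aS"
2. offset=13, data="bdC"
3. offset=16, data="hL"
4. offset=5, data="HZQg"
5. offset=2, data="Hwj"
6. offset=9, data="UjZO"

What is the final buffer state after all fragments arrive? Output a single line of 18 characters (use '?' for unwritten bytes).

Answer: aSHwjHZQgUjZObdChL

Derivation:
Fragment 1: offset=0 data="aS" -> buffer=aS????????????????
Fragment 2: offset=13 data="bdC" -> buffer=aS???????????bdC??
Fragment 3: offset=16 data="hL" -> buffer=aS???????????bdChL
Fragment 4: offset=5 data="HZQg" -> buffer=aS???HZQg????bdChL
Fragment 5: offset=2 data="Hwj" -> buffer=aSHwjHZQg????bdChL
Fragment 6: offset=9 data="UjZO" -> buffer=aSHwjHZQgUjZObdChL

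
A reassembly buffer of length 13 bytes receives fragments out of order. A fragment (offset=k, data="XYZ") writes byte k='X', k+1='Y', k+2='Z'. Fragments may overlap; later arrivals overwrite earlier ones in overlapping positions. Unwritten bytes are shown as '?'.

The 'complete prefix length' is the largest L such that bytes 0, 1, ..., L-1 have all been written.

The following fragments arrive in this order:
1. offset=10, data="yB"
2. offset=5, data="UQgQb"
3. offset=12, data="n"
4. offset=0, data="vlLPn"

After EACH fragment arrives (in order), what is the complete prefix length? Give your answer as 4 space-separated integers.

Fragment 1: offset=10 data="yB" -> buffer=??????????yB? -> prefix_len=0
Fragment 2: offset=5 data="UQgQb" -> buffer=?????UQgQbyB? -> prefix_len=0
Fragment 3: offset=12 data="n" -> buffer=?????UQgQbyBn -> prefix_len=0
Fragment 4: offset=0 data="vlLPn" -> buffer=vlLPnUQgQbyBn -> prefix_len=13

Answer: 0 0 0 13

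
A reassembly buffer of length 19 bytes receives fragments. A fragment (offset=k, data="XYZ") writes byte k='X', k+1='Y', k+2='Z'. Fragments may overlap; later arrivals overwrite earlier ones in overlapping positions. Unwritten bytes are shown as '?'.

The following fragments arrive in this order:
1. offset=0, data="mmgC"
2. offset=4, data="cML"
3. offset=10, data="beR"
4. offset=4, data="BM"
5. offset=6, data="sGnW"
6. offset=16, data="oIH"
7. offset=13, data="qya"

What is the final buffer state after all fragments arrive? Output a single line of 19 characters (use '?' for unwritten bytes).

Fragment 1: offset=0 data="mmgC" -> buffer=mmgC???????????????
Fragment 2: offset=4 data="cML" -> buffer=mmgCcML????????????
Fragment 3: offset=10 data="beR" -> buffer=mmgCcML???beR??????
Fragment 4: offset=4 data="BM" -> buffer=mmgCBML???beR??????
Fragment 5: offset=6 data="sGnW" -> buffer=mmgCBMsGnWbeR??????
Fragment 6: offset=16 data="oIH" -> buffer=mmgCBMsGnWbeR???oIH
Fragment 7: offset=13 data="qya" -> buffer=mmgCBMsGnWbeRqyaoIH

Answer: mmgCBMsGnWbeRqyaoIH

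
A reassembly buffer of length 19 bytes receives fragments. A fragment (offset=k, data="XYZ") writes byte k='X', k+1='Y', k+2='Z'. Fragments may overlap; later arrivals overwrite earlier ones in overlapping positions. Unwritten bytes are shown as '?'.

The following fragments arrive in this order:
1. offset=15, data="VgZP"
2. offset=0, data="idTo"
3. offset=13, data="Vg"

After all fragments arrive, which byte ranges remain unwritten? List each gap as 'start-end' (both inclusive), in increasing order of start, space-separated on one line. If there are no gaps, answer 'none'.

Answer: 4-12

Derivation:
Fragment 1: offset=15 len=4
Fragment 2: offset=0 len=4
Fragment 3: offset=13 len=2
Gaps: 4-12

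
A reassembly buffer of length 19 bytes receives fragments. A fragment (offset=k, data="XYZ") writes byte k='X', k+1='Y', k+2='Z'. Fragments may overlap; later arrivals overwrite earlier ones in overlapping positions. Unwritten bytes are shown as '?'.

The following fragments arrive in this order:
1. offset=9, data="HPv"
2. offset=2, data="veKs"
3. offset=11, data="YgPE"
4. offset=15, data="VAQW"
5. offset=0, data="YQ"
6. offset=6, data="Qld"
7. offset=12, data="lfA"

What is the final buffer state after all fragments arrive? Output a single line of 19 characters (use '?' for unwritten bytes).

Fragment 1: offset=9 data="HPv" -> buffer=?????????HPv???????
Fragment 2: offset=2 data="veKs" -> buffer=??veKs???HPv???????
Fragment 3: offset=11 data="YgPE" -> buffer=??veKs???HPYgPE????
Fragment 4: offset=15 data="VAQW" -> buffer=??veKs???HPYgPEVAQW
Fragment 5: offset=0 data="YQ" -> buffer=YQveKs???HPYgPEVAQW
Fragment 6: offset=6 data="Qld" -> buffer=YQveKsQldHPYgPEVAQW
Fragment 7: offset=12 data="lfA" -> buffer=YQveKsQldHPYlfAVAQW

Answer: YQveKsQldHPYlfAVAQW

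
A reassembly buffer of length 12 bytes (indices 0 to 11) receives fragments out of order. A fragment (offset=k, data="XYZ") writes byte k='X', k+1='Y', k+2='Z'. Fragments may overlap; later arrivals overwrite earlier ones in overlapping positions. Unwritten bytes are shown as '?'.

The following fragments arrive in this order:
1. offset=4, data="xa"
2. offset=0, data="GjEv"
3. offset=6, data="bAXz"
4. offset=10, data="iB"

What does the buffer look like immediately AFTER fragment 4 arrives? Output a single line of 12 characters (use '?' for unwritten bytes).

Answer: GjEvxabAXziB

Derivation:
Fragment 1: offset=4 data="xa" -> buffer=????xa??????
Fragment 2: offset=0 data="GjEv" -> buffer=GjEvxa??????
Fragment 3: offset=6 data="bAXz" -> buffer=GjEvxabAXz??
Fragment 4: offset=10 data="iB" -> buffer=GjEvxabAXziB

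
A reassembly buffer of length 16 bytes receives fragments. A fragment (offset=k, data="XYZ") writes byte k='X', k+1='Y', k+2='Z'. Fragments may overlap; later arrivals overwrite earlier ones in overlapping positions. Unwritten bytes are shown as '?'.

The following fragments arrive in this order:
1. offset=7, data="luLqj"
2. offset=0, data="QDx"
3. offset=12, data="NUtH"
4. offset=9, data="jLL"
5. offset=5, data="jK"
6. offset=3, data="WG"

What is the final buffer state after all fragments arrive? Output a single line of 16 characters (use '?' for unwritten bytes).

Fragment 1: offset=7 data="luLqj" -> buffer=???????luLqj????
Fragment 2: offset=0 data="QDx" -> buffer=QDx????luLqj????
Fragment 3: offset=12 data="NUtH" -> buffer=QDx????luLqjNUtH
Fragment 4: offset=9 data="jLL" -> buffer=QDx????lujLLNUtH
Fragment 5: offset=5 data="jK" -> buffer=QDx??jKlujLLNUtH
Fragment 6: offset=3 data="WG" -> buffer=QDxWGjKlujLLNUtH

Answer: QDxWGjKlujLLNUtH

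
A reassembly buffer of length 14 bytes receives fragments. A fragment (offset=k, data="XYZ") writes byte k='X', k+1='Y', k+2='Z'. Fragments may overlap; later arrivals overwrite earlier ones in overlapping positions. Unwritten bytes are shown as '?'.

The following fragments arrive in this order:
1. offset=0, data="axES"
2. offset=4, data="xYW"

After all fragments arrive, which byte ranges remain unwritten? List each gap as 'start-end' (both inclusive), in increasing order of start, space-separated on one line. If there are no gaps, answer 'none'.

Fragment 1: offset=0 len=4
Fragment 2: offset=4 len=3
Gaps: 7-13

Answer: 7-13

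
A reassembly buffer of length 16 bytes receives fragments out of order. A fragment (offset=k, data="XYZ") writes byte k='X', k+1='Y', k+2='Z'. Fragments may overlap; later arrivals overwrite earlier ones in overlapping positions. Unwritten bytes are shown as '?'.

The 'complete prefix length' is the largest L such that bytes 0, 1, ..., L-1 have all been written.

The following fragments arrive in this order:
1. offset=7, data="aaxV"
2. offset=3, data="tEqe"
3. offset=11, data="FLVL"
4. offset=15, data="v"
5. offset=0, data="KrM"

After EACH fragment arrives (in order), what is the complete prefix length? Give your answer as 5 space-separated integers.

Answer: 0 0 0 0 16

Derivation:
Fragment 1: offset=7 data="aaxV" -> buffer=???????aaxV????? -> prefix_len=0
Fragment 2: offset=3 data="tEqe" -> buffer=???tEqeaaxV????? -> prefix_len=0
Fragment 3: offset=11 data="FLVL" -> buffer=???tEqeaaxVFLVL? -> prefix_len=0
Fragment 4: offset=15 data="v" -> buffer=???tEqeaaxVFLVLv -> prefix_len=0
Fragment 5: offset=0 data="KrM" -> buffer=KrMtEqeaaxVFLVLv -> prefix_len=16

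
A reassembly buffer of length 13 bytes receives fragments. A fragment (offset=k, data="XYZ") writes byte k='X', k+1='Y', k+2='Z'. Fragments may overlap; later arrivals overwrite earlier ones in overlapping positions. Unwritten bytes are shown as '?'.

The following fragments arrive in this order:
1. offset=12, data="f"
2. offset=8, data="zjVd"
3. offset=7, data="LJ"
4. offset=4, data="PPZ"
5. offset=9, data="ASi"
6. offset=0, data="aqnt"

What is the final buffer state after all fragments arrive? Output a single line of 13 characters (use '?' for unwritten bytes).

Answer: aqntPPZLJASif

Derivation:
Fragment 1: offset=12 data="f" -> buffer=????????????f
Fragment 2: offset=8 data="zjVd" -> buffer=????????zjVdf
Fragment 3: offset=7 data="LJ" -> buffer=???????LJjVdf
Fragment 4: offset=4 data="PPZ" -> buffer=????PPZLJjVdf
Fragment 5: offset=9 data="ASi" -> buffer=????PPZLJASif
Fragment 6: offset=0 data="aqnt" -> buffer=aqntPPZLJASif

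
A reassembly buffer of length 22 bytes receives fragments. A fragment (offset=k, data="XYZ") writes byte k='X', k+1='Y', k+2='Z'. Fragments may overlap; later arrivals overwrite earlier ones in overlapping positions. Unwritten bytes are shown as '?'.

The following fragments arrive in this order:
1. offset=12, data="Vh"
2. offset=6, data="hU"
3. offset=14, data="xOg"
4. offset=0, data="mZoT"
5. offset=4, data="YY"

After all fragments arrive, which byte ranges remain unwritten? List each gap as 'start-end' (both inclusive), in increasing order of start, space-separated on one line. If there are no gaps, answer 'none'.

Fragment 1: offset=12 len=2
Fragment 2: offset=6 len=2
Fragment 3: offset=14 len=3
Fragment 4: offset=0 len=4
Fragment 5: offset=4 len=2
Gaps: 8-11 17-21

Answer: 8-11 17-21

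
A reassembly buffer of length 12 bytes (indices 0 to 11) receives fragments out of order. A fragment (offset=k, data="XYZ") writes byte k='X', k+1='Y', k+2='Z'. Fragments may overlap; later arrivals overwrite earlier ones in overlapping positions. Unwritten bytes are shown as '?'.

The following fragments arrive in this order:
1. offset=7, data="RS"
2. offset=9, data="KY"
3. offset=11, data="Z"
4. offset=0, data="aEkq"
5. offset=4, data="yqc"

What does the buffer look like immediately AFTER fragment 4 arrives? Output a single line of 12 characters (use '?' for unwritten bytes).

Fragment 1: offset=7 data="RS" -> buffer=???????RS???
Fragment 2: offset=9 data="KY" -> buffer=???????RSKY?
Fragment 3: offset=11 data="Z" -> buffer=???????RSKYZ
Fragment 4: offset=0 data="aEkq" -> buffer=aEkq???RSKYZ

Answer: aEkq???RSKYZ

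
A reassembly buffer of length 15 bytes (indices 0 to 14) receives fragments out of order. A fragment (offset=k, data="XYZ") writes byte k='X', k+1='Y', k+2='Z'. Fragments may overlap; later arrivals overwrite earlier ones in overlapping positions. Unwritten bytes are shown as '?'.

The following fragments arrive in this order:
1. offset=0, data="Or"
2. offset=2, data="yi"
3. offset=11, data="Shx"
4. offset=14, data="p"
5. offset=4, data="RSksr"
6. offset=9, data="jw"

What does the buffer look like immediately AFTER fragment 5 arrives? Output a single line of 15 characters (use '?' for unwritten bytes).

Fragment 1: offset=0 data="Or" -> buffer=Or?????????????
Fragment 2: offset=2 data="yi" -> buffer=Oryi???????????
Fragment 3: offset=11 data="Shx" -> buffer=Oryi???????Shx?
Fragment 4: offset=14 data="p" -> buffer=Oryi???????Shxp
Fragment 5: offset=4 data="RSksr" -> buffer=OryiRSksr??Shxp

Answer: OryiRSksr??Shxp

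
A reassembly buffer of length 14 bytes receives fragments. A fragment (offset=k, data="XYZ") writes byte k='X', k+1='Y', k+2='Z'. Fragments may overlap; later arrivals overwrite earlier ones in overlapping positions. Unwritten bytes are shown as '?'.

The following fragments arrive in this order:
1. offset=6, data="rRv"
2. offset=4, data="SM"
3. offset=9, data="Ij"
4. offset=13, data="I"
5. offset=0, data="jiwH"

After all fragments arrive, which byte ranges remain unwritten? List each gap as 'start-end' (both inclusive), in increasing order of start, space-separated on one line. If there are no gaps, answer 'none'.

Fragment 1: offset=6 len=3
Fragment 2: offset=4 len=2
Fragment 3: offset=9 len=2
Fragment 4: offset=13 len=1
Fragment 5: offset=0 len=4
Gaps: 11-12

Answer: 11-12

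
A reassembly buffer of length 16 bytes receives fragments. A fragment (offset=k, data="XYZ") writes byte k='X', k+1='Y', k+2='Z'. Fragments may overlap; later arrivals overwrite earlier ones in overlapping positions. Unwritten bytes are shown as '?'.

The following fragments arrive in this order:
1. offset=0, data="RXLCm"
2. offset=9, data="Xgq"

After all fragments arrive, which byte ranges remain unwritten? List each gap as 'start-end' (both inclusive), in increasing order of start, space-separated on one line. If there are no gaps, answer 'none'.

Answer: 5-8 12-15

Derivation:
Fragment 1: offset=0 len=5
Fragment 2: offset=9 len=3
Gaps: 5-8 12-15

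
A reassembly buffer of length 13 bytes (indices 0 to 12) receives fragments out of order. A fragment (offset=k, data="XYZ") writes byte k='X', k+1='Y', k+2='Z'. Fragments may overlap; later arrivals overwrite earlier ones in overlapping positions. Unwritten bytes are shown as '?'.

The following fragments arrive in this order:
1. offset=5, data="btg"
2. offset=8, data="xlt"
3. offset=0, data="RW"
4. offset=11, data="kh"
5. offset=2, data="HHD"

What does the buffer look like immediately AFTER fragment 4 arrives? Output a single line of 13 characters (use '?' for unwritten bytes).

Answer: RW???btgxltkh

Derivation:
Fragment 1: offset=5 data="btg" -> buffer=?????btg?????
Fragment 2: offset=8 data="xlt" -> buffer=?????btgxlt??
Fragment 3: offset=0 data="RW" -> buffer=RW???btgxlt??
Fragment 4: offset=11 data="kh" -> buffer=RW???btgxltkh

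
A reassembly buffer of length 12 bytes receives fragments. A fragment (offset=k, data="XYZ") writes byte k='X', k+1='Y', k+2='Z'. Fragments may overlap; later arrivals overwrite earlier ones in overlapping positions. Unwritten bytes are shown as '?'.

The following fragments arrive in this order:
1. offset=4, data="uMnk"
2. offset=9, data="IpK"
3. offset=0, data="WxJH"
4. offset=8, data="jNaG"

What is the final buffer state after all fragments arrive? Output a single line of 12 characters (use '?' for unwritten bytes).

Fragment 1: offset=4 data="uMnk" -> buffer=????uMnk????
Fragment 2: offset=9 data="IpK" -> buffer=????uMnk?IpK
Fragment 3: offset=0 data="WxJH" -> buffer=WxJHuMnk?IpK
Fragment 4: offset=8 data="jNaG" -> buffer=WxJHuMnkjNaG

Answer: WxJHuMnkjNaG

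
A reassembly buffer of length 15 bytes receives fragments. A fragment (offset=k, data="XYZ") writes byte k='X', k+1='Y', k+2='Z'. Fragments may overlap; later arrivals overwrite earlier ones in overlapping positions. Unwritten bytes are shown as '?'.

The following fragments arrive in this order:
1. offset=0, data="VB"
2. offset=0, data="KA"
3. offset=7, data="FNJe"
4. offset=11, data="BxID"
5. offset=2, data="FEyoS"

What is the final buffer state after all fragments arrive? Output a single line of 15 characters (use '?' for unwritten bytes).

Answer: KAFEyoSFNJeBxID

Derivation:
Fragment 1: offset=0 data="VB" -> buffer=VB?????????????
Fragment 2: offset=0 data="KA" -> buffer=KA?????????????
Fragment 3: offset=7 data="FNJe" -> buffer=KA?????FNJe????
Fragment 4: offset=11 data="BxID" -> buffer=KA?????FNJeBxID
Fragment 5: offset=2 data="FEyoS" -> buffer=KAFEyoSFNJeBxID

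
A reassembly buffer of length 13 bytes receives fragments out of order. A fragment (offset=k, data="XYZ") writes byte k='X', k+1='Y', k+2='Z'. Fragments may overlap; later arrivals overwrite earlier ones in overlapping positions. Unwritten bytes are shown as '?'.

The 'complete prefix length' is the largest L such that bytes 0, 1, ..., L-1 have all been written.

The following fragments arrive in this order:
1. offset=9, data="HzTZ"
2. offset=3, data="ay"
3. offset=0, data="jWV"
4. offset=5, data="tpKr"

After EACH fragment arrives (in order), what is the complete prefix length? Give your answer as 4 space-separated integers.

Answer: 0 0 5 13

Derivation:
Fragment 1: offset=9 data="HzTZ" -> buffer=?????????HzTZ -> prefix_len=0
Fragment 2: offset=3 data="ay" -> buffer=???ay????HzTZ -> prefix_len=0
Fragment 3: offset=0 data="jWV" -> buffer=jWVay????HzTZ -> prefix_len=5
Fragment 4: offset=5 data="tpKr" -> buffer=jWVaytpKrHzTZ -> prefix_len=13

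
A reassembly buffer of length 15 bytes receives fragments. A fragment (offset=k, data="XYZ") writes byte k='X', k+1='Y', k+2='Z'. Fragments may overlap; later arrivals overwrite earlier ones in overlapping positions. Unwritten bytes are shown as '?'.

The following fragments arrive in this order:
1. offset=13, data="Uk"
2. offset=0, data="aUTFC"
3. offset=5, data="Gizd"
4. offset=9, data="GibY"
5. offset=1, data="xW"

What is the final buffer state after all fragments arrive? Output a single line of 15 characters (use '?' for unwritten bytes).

Answer: axWFCGizdGibYUk

Derivation:
Fragment 1: offset=13 data="Uk" -> buffer=?????????????Uk
Fragment 2: offset=0 data="aUTFC" -> buffer=aUTFC????????Uk
Fragment 3: offset=5 data="Gizd" -> buffer=aUTFCGizd????Uk
Fragment 4: offset=9 data="GibY" -> buffer=aUTFCGizdGibYUk
Fragment 5: offset=1 data="xW" -> buffer=axWFCGizdGibYUk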